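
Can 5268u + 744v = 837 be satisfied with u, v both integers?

no

gcd(5268, 744) = 12  (5268 = 7*744 + 60, 744 = 12*60 + 24, 60 = 2*24 + 12, 24 = 2*12).
12 does not divide 837 (remainder 9), so no integer solutions.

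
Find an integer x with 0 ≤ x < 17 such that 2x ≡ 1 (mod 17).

gcd(17, 2) = 1  (17 = 8×2 + 1, 2 = 2×1).
Back-substituting, 2×(-8) + 17×(1) = 1.
So 2×-8 ≡ 1 (mod 17), and -8 mod 17 = 9.

9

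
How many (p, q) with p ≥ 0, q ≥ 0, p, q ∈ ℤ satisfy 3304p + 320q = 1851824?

gcd(3304, 320) = 8  (3304 = 10·320 + 104, 320 = 3·104 + 8, 104 = 13·8).
Back-substituting, 3304·(-3) + 320·(31) = 8.
Scale by 231478: one solution is (-694434, 7175818). Reduce p mod 40: (6, 5725).
General: p = 6 + 40t, q = 5725 - 413t.
p ≥ 0 ⇒ t ≥ 0; q ≥ 0 ⇒ t ≤ 13. So t ∈ [0, 13]: 14 solutions.

14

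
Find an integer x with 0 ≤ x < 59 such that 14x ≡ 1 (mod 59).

gcd(59, 14):
  59 = 4*14 + 3
  14 = 4*3 + 2
  3 = 1*2 + 1
  2 = 2*1
so gcd(59, 14) = 1.
Back-substitute for Bézout coefficients:
  1 = 3 - 1*2
  ... = 14*(-21) + 59*(5)
So 14*-21 ≡ 1 (mod 59), and -21 mod 59 = 38.

38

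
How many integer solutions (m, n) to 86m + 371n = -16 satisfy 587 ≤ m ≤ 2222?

gcd(371, 86):
  371 = 4×86 + 27
  86 = 3×27 + 5
  27 = 5×5 + 2
  5 = 2×2 + 1
  2 = 2×1
so gcd(371, 86) = 1.
Back-substitute for Bézout coefficients:
  1 = 5 - 2×2
  ... = 86×(151) + 371×(-35)
Scale by -16: particular solution (-2416, 560); reduce m mod 371: (181, -42).
General solution: m = 181 + 371t, n = -42 - 86t for integer t.
587 ≤ 181 + 371t ≤ 2222 gives t ∈ [2, 5], which is 4 values.

4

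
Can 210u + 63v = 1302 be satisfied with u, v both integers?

gcd(210, 63):
  210 = 3·63 + 21
  63 = 3·21
so gcd(210, 63) = 21.
21 divides 1302, so integer solutions exist.

yes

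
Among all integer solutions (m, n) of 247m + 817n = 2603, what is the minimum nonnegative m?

37

gcd(817, 247) = 19.
19 divides 2603, so solutions exist.
By Bézout, 247*(10) + 817*(-3) = 19.
Scale by 2603/19 = 137: (m₀, n₀) = (1370, -411).
General solution: m = 1370 + 43t, n = -411 - 13t for integer t.
m ≥ 0: smallest is 1370 mod 43 = 37 (at t = -31), with n = -8.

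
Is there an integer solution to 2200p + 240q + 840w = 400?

gcd(2200, 240):
  2200 = 9×240 + 40
  240 = 6×40
so gcd(2200, 240) = 40.
gcd(40, 840) = 40.
40 divides 400, so integer solutions exist.

yes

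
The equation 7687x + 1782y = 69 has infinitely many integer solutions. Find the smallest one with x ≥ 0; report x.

609

gcd(7687, 1782):
  7687 = 4*1782 + 559
  1782 = 3*559 + 105
  559 = 5*105 + 34
  105 = 3*34 + 3
  34 = 11*3 + 1
  3 = 3*1
so gcd(7687, 1782) = 1.
1 divides 69, so solutions exist.
Back-substitute for Bézout coefficients:
  1 = 34 - 11*3
  ... = 7687*(577) + 1782*(-2489)
Scale by 69/1 = 69: (x₀, y₀) = (39813, -171741).
General solution: x = 39813 + 1782t, y = -171741 - 7687t for integer t.
x ≥ 0: smallest is 39813 mod 1782 = 609 (at t = -22), with y = -2627.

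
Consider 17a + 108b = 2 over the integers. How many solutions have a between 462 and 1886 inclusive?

13

gcd(108, 17) = 1  (108 = 6×17 + 6, 17 = 2×6 + 5, 6 = 1×5 + 1, 5 = 5×1).
Back-substituting, 17×(-19) + 108×(3) = 1.
Scale by 2: particular solution (-38, 6); reduce a mod 108: (70, -11).
General solution: a = 70 + 108t, b = -11 - 17t for integer t.
462 ≤ 70 + 108t ≤ 1886 gives t ∈ [4, 16], which is 13 values.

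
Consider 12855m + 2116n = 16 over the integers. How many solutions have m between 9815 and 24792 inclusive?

8

gcd(12855, 2116) = 1  (12855 = 6*2116 + 159, 2116 = 13*159 + 49, 159 = 3*49 + 12, 49 = 4*12 + 1, 12 = 12*1).
Back-substituting, 12855*(-173) + 2116*(1051) = 1.
Scale by 16: particular solution (-2768, 16816); reduce m mod 2116: (1464, -8894).
General solution: m = 1464 + 2116t, n = -8894 - 12855t for integer t.
9815 ≤ 1464 + 2116t ≤ 24792 gives t ∈ [4, 11], which is 8 values.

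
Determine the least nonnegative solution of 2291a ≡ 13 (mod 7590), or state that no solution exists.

7103

gcd(7590, 2291) = 1.
1 divides 13, so solutions exist.
By Bézout, 2291*(-1789) + 7590*(540) = 1.
So 2291*(-1789) ≡ 1 (mod 7590); multiply by 13: a ≡ -23257 (mod 7590).
Smallest nonnegative: a = -23257 mod 7590 = 7103.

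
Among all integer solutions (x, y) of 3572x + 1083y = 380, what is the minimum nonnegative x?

28

gcd(3572, 1083) = 19  (3572 = 3×1083 + 323, 1083 = 3×323 + 114, 323 = 2×114 + 95, 114 = 1×95 + 19, 95 = 5×19).
19 divides 380, so solutions exist.
Back-substituting, 3572×(-10) + 1083×(33) = 19.
Scale by 380/19 = 20: (x₀, y₀) = (-200, 660).
General solution: x = -200 + 57t, y = 660 - 188t for integer t.
x ≥ 0: smallest is -200 mod 57 = 28 (at t = 4), with y = -92.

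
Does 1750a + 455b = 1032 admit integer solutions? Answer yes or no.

no

gcd(1750, 455) = 35.
35 does not divide 1032 (remainder 17), so no integer solutions.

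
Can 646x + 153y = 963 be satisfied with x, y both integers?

gcd(646, 153) = 17  (646 = 4*153 + 34, 153 = 4*34 + 17, 34 = 2*17).
17 does not divide 963 (remainder 11), so no integer solutions.

no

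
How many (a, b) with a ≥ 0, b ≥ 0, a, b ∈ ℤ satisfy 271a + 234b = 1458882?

23

gcd(271, 234):
  271 = 1·234 + 37
  234 = 6·37 + 12
  37 = 3·12 + 1
  12 = 12·1
so gcd(271, 234) = 1.
Back-substitute for Bézout coefficients:
  1 = 37 - 3·12
  ... = 271·(19) + 234·(-22)
Scale by 1458882: one solution is (27718758, -32095404). Reduce a mod 234: (54, 6172).
General: a = 54 + 234t, b = 6172 - 271t.
a ≥ 0 ⇒ t ≥ 0; b ≥ 0 ⇒ t ≤ 22. So t ∈ [0, 22]: 23 solutions.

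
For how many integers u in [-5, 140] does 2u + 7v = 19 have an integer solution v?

gcd(7, 2) = 1.
By Bézout, 2×(-3) + 7×(1) = 1.
Particular solution: (6, 1).
General solution: u = 6 + 7t, v = 1 - 2t for integer t.
-5 ≤ 6 + 7t ≤ 140 gives t ∈ [-1, 19], which is 21 values.

21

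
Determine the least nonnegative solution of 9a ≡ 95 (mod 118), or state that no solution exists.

gcd(118, 9) = 1  (118 = 13·9 + 1, 9 = 9·1).
1 divides 95, so solutions exist.
Back-substituting, 9·(-13) + 118·(1) = 1.
So 9·(-13) ≡ 1 (mod 118); multiply by 95: a ≡ -1235 (mod 118).
Smallest nonnegative: a = -1235 mod 118 = 63.

63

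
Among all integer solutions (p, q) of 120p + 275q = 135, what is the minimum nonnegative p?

8

gcd(275, 120):
  275 = 2*120 + 35
  120 = 3*35 + 15
  35 = 2*15 + 5
  15 = 3*5
so gcd(275, 120) = 5.
5 divides 135, so solutions exist.
Back-substitute for Bézout coefficients:
  5 = 35 - 2*15
  ... = 120*(-16) + 275*(7)
Scale by 135/5 = 27: (p₀, q₀) = (-432, 189).
General solution: p = -432 + 55t, q = 189 - 24t for integer t.
p ≥ 0: smallest is -432 mod 55 = 8 (at t = 8), with q = -3.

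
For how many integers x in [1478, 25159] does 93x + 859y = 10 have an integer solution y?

28

gcd(859, 93) = 1.
By Bézout, 93·(351) + 859·(-38) = 1.
Particular solution: (74, -8).
General solution: x = 74 + 859t, y = -8 - 93t for integer t.
1478 ≤ 74 + 859t ≤ 25159 gives t ∈ [2, 29], which is 28 values.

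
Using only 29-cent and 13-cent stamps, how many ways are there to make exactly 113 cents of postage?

Need nonnegative integers with 29j + 13k = 113.
gcd(29, 13) = 1, and 29·(-4) + 13·(9) = 1.
So (j₀, k₀) = (-452, 1017); general j = -452 + 13t, k = 1017 - 29t.
j ≥ 0 ⇒ t ≥ 35; k ≥ 0 ⇒ t ≤ 35. That's 1 value of t.

1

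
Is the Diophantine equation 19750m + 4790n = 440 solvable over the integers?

gcd(19750, 4790) = 10.
10 divides 440, so integer solutions exist.

yes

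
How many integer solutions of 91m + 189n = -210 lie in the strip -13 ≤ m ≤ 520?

20

gcd(189, 91):
  189 = 2×91 + 7
  91 = 13×7
so gcd(189, 91) = 7.
Back-substitute for Bézout coefficients:
  7 = 189 - 2×91
  ... = 91×(-2) + 189×(1)
Scale by -30: particular solution (60, -30); reduce m mod 27: (6, -4).
General solution: m = 6 + 27t, n = -4 - 13t for integer t.
-13 ≤ 6 + 27t ≤ 520 gives t ∈ [0, 19], which is 20 values.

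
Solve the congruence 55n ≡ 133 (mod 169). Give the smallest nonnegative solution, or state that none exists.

27

gcd(169, 55):
  169 = 3·55 + 4
  55 = 13·4 + 3
  4 = 1·3 + 1
  3 = 3·1
so gcd(169, 55) = 1.
1 divides 133, so solutions exist.
Back-substitute for Bézout coefficients:
  1 = 4 - 1·3
  ... = 55·(-43) + 169·(14)
So 55·(-43) ≡ 1 (mod 169); multiply by 133: n ≡ -5719 (mod 169).
Smallest nonnegative: n = -5719 mod 169 = 27.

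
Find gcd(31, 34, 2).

gcd(34, 31) = 1  (34 = 1·31 + 3, 31 = 10·3 + 1, 3 = 3·1).
gcd(1, 2) = 1.

1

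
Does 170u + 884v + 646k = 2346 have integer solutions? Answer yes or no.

gcd(884, 170) = 34.
gcd(34, 646) = 34.
34 divides 2346, so integer solutions exist.

yes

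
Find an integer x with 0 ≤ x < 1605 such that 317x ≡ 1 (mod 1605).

1043

gcd(1605, 317) = 1  (1605 = 5×317 + 20, 317 = 15×20 + 17, 20 = 1×17 + 3, 17 = 5×3 + 2, 3 = 1×2 + 1, 2 = 2×1).
Back-substituting, 317×(-562) + 1605×(111) = 1.
So 317×-562 ≡ 1 (mod 1605), and -562 mod 1605 = 1043.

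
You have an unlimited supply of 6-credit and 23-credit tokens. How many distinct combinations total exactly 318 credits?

3

Need nonnegative integers with 6j + 23k = 318.
gcd(6, 23) = 1, and 6·(4) + 23·(-1) = 1.
So (j₀, k₀) = (1272, -318); general j = 1272 + 23t, k = -318 - 6t.
j ≥ 0 ⇒ t ≥ -55; k ≥ 0 ⇒ t ≤ -53. That's 3 values of t.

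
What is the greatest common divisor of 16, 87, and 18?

1

gcd(87, 16) = 1.
gcd(1, 18) = 1.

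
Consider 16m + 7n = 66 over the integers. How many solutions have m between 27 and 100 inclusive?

10

gcd(16, 7) = 1.
By Bézout, 16·(-3) + 7·(7) = 1.
Particular solution: (5, -2).
General solution: m = 5 + 7t, n = -2 - 16t for integer t.
27 ≤ 5 + 7t ≤ 100 gives t ∈ [4, 13], which is 10 values.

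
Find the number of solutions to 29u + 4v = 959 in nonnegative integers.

8

gcd(29, 4) = 1.
By Bézout, 29·(1) + 4·(-7) = 1.
One solution: (3, 218).
General: u = 3 + 4t, v = 218 - 29t.
u ≥ 0 ⇒ t ≥ 0; v ≥ 0 ⇒ t ≤ 7. So t ∈ [0, 7]: 8 solutions.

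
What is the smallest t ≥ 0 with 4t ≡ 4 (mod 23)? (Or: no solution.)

gcd(23, 4):
  23 = 5*4 + 3
  4 = 1*3 + 1
  3 = 3*1
so gcd(23, 4) = 1.
1 divides 4, so solutions exist.
Back-substitute for Bézout coefficients:
  1 = 4 - 1*3
  ... = 4*(6) + 23*(-1)
So 4*(6) ≡ 1 (mod 23); multiply by 4: t ≡ 24 (mod 23).
Smallest nonnegative: t = 24 mod 23 = 1.

1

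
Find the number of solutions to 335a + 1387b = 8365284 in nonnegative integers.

gcd(1387, 335) = 1.
By Bézout, 335×(236) + 1387×(-57) = 1.
One solution: (1156, 5752).
General: a = 1156 + 1387t, b = 5752 - 335t.
a ≥ 0 ⇒ t ≥ 0; b ≥ 0 ⇒ t ≤ 17. So t ∈ [0, 17]: 18 solutions.

18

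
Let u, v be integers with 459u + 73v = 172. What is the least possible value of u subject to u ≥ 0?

36

gcd(459, 73) = 1  (459 = 6*73 + 21, 73 = 3*21 + 10, 21 = 2*10 + 1, 10 = 10*1).
1 divides 172, so solutions exist.
Back-substituting, 459*(7) + 73*(-44) = 1.
Scale by 172/1 = 172: (u₀, v₀) = (1204, -7568).
General solution: u = 1204 + 73t, v = -7568 - 459t for integer t.
u ≥ 0: smallest is 1204 mod 73 = 36 (at t = -16), with v = -224.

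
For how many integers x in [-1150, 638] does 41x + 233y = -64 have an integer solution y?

8

gcd(233, 41) = 1.
By Bézout, 41*(108) + 233*(-19) = 1.
Particular solution: (78, -14).
General solution: x = 78 + 233t, y = -14 - 41t for integer t.
-1150 ≤ 78 + 233t ≤ 638 gives t ∈ [-5, 2], which is 8 values.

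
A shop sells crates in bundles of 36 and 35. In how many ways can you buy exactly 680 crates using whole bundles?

Need nonnegative integers with 36j + 35k = 680.
gcd(36, 35) = 1, and 36·(1) + 35·(-1) = 1.
So (j₀, k₀) = (680, -680); general j = 680 + 35t, k = -680 - 36t.
j ≥ 0 ⇒ t ≥ -19; k ≥ 0 ⇒ t ≤ -19. That's 1 value of t.

1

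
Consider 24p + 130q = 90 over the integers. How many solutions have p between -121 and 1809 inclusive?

30

gcd(130, 24) = 2  (130 = 5*24 + 10, 24 = 2*10 + 4, 10 = 2*4 + 2, 4 = 2*2).
Back-substituting, 24*(-27) + 130*(5) = 2.
Scale by 45: particular solution (-1215, 225); reduce p mod 65: (20, -3).
General solution: p = 20 + 65t, q = -3 - 12t for integer t.
-121 ≤ 20 + 65t ≤ 1809 gives t ∈ [-2, 27], which is 30 values.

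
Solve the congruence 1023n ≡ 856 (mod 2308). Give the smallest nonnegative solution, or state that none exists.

gcd(2308, 1023) = 1  (2308 = 2×1023 + 262, 1023 = 3×262 + 237, 262 = 1×237 + 25, 237 = 9×25 + 12, 25 = 2×12 + 1, 12 = 12×1).
1 divides 856, so solutions exist.
Back-substituting, 1023×(-185) + 2308×(82) = 1.
So 1023×(-185) ≡ 1 (mod 2308); multiply by 856: n ≡ -158360 (mod 2308).
Smallest nonnegative: n = -158360 mod 2308 = 892.

892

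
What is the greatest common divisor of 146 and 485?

gcd(485, 146) = 1  (485 = 3×146 + 47, 146 = 3×47 + 5, 47 = 9×5 + 2, 5 = 2×2 + 1, 2 = 2×1).

1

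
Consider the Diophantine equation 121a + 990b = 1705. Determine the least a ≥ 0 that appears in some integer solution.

55

gcd(990, 121):
  990 = 8×121 + 22
  121 = 5×22 + 11
  22 = 2×11
so gcd(990, 121) = 11.
11 divides 1705, so solutions exist.
Back-substitute for Bézout coefficients:
  11 = 121 - 5×22
  ... = 121×(41) + 990×(-5)
Scale by 1705/11 = 155: (a₀, b₀) = (6355, -775).
General solution: a = 6355 + 90t, b = -775 - 11t for integer t.
a ≥ 0: smallest is 6355 mod 90 = 55 (at t = -70), with b = -5.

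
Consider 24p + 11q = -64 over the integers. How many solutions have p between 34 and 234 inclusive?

gcd(24, 11) = 1  (24 = 2*11 + 2, 11 = 5*2 + 1, 2 = 2*1).
Back-substituting, 24*(-5) + 11*(11) = 1.
Scale by -64: particular solution (320, -704); reduce p mod 11: (1, -8).
General solution: p = 1 + 11t, q = -8 - 24t for integer t.
34 ≤ 1 + 11t ≤ 234 gives t ∈ [3, 21], which is 19 values.

19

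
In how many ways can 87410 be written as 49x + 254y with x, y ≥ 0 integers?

gcd(254, 49):
  254 = 5·49 + 9
  49 = 5·9 + 4
  9 = 2·4 + 1
  4 = 4·1
so gcd(254, 49) = 1.
Back-substitute for Bézout coefficients:
  1 = 9 - 2·4
  ... = 49·(-57) + 254·(11)
Scale by 87410: one solution is (-4982370, 961510). Reduce x mod 254: (94, 326).
General: x = 94 + 254t, y = 326 - 49t.
x ≥ 0 ⇒ t ≥ 0; y ≥ 0 ⇒ t ≤ 6. So t ∈ [0, 6]: 7 solutions.

7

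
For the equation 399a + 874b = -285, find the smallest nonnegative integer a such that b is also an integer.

gcd(874, 399):
  874 = 2*399 + 76
  399 = 5*76 + 19
  76 = 4*19
so gcd(874, 399) = 19.
19 divides -285, so solutions exist.
Back-substitute for Bézout coefficients:
  19 = 399 - 5*76
  ... = 399*(11) + 874*(-5)
Scale by -285/19 = -15: (a₀, b₀) = (-165, 75).
General solution: a = -165 + 46t, b = 75 - 21t for integer t.
a ≥ 0: smallest is -165 mod 46 = 19 (at t = 4), with b = -9.

19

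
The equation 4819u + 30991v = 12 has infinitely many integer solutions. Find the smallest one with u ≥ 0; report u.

gcd(30991, 4819):
  30991 = 6×4819 + 2077
  4819 = 2×2077 + 665
  2077 = 3×665 + 82
  665 = 8×82 + 9
  82 = 9×9 + 1
  9 = 9×1
so gcd(30991, 4819) = 1.
1 divides 12, so solutions exist.
Back-substitute for Bézout coefficients:
  1 = 82 - 9×9
  ... = 4819×(-3402) + 30991×(529)
Scale by 12/1 = 12: (u₀, v₀) = (-40824, 6348).
General solution: u = -40824 + 30991t, v = 6348 - 4819t for integer t.
u ≥ 0: smallest is -40824 mod 30991 = 21158 (at t = 2), with v = -3290.

21158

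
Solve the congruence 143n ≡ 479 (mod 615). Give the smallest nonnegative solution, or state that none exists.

313

gcd(615, 143):
  615 = 4·143 + 43
  143 = 3·43 + 14
  43 = 3·14 + 1
  14 = 14·1
so gcd(615, 143) = 1.
1 divides 479, so solutions exist.
Back-substitute for Bézout coefficients:
  1 = 43 - 3·14
  ... = 143·(-43) + 615·(10)
So 143·(-43) ≡ 1 (mod 615); multiply by 479: n ≡ -20597 (mod 615).
Smallest nonnegative: n = -20597 mod 615 = 313.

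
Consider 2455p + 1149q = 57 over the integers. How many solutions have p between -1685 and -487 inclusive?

gcd(2455, 1149) = 1  (2455 = 2*1149 + 157, 1149 = 7*157 + 50, 157 = 3*50 + 7, 50 = 7*7 + 1, 7 = 7*1).
Back-substituting, 2455*(-161) + 1149*(344) = 1.
Scale by 57: particular solution (-9177, 19608); reduce p mod 1149: (15, -32).
General solution: p = 15 + 1149t, q = -32 - 2455t for integer t.
-1685 ≤ 15 + 1149t ≤ -487 gives t ∈ [-1, -1], which is 1 value.

1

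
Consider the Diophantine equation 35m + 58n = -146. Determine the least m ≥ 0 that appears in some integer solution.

gcd(58, 35):
  58 = 1*35 + 23
  35 = 1*23 + 12
  23 = 1*12 + 11
  12 = 1*11 + 1
  11 = 11*1
so gcd(58, 35) = 1.
1 divides -146, so solutions exist.
Back-substitute for Bézout coefficients:
  1 = 12 - 1*11
  ... = 35*(5) + 58*(-3)
Scale by -146/1 = -146: (m₀, n₀) = (-730, 438).
General solution: m = -730 + 58t, n = 438 - 35t for integer t.
m ≥ 0: smallest is -730 mod 58 = 24 (at t = 13), with n = -17.

24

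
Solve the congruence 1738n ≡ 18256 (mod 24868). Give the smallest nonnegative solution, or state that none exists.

11586

gcd(24868, 1738):
  24868 = 14*1738 + 536
  1738 = 3*536 + 130
  536 = 4*130 + 16
  130 = 8*16 + 2
  16 = 8*2
so gcd(24868, 1738) = 2.
2 divides 18256, so solutions exist.
Back-substitute for Bézout coefficients:
  2 = 130 - 8*16
  ... = 1738*(1531) + 24868*(-107)
So 1738*(1531) ≡ 2 (mod 24868); multiply by 9128: n ≡ 13974968 (mod 12434).
Smallest nonnegative: n = 13974968 mod 12434 = 11586.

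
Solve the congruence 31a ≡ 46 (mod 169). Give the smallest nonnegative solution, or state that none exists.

56

gcd(169, 31):
  169 = 5×31 + 14
  31 = 2×14 + 3
  14 = 4×3 + 2
  3 = 1×2 + 1
  2 = 2×1
so gcd(169, 31) = 1.
1 divides 46, so solutions exist.
Back-substitute for Bézout coefficients:
  1 = 3 - 1×2
  ... = 31×(60) + 169×(-11)
So 31×(60) ≡ 1 (mod 169); multiply by 46: a ≡ 2760 (mod 169).
Smallest nonnegative: a = 2760 mod 169 = 56.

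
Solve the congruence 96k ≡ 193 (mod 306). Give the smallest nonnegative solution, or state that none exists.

no solution

gcd(306, 96) = 6.
6 does not divide 193, so the congruence has no solution.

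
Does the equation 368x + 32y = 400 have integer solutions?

gcd(368, 32):
  368 = 11×32 + 16
  32 = 2×16
so gcd(368, 32) = 16.
16 divides 400, so integer solutions exist.

yes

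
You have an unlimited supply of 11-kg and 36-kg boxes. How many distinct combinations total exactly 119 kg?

1

Need nonnegative integers with 11j + 36k = 119.
gcd(11, 36) = 1, and 11·(-13) + 36·(4) = 1.
So (j₀, k₀) = (-1547, 476); general j = -1547 + 36t, k = 476 - 11t.
j ≥ 0 ⇒ t ≥ 43; k ≥ 0 ⇒ t ≤ 43. That's 1 value of t.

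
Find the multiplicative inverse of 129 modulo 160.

129

gcd(160, 129) = 1  (160 = 1·129 + 31, 129 = 4·31 + 5, 31 = 6·5 + 1, 5 = 5·1).
Back-substituting, 129·(-31) + 160·(25) = 1.
So 129·-31 ≡ 1 (mod 160), and -31 mod 160 = 129.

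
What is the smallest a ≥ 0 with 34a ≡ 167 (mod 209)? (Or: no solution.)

134

gcd(209, 34) = 1  (209 = 6·34 + 5, 34 = 6·5 + 4, 5 = 1·4 + 1, 4 = 4·1).
1 divides 167, so solutions exist.
Back-substituting, 34·(-43) + 209·(7) = 1.
So 34·(-43) ≡ 1 (mod 209); multiply by 167: a ≡ -7181 (mod 209).
Smallest nonnegative: a = -7181 mod 209 = 134.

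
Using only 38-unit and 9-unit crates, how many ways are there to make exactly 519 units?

Need nonnegative integers with 38j + 9k = 519.
gcd(38, 9) = 1, and 38·(-4) + 9·(17) = 1.
So (j₀, k₀) = (-2076, 8823); general j = -2076 + 9t, k = 8823 - 38t.
j ≥ 0 ⇒ t ≥ 231; k ≥ 0 ⇒ t ≤ 232. That's 2 values of t.

2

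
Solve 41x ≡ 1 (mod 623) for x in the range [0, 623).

76

gcd(623, 41) = 1  (623 = 15*41 + 8, 41 = 5*8 + 1, 8 = 8*1).
Back-substituting, 41*(76) + 623*(-5) = 1.
So 41*76 ≡ 1 (mod 623), and 76 mod 623 = 76.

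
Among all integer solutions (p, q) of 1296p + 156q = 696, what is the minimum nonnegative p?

gcd(1296, 156):
  1296 = 8*156 + 48
  156 = 3*48 + 12
  48 = 4*12
so gcd(1296, 156) = 12.
12 divides 696, so solutions exist.
Back-substitute for Bézout coefficients:
  12 = 156 - 3*48
  ... = 1296*(-3) + 156*(25)
Scale by 696/12 = 58: (p₀, q₀) = (-174, 1450).
General solution: p = -174 + 13t, q = 1450 - 108t for integer t.
p ≥ 0: smallest is -174 mod 13 = 8 (at t = 14), with q = -62.

8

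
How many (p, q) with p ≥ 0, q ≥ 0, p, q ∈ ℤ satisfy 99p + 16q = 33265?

21

gcd(99, 16) = 1  (99 = 6·16 + 3, 16 = 5·3 + 1, 3 = 3·1).
Back-substituting, 99·(-5) + 16·(31) = 1.
Scale by 33265: one solution is (-166325, 1031215). Reduce p mod 16: (11, 2011).
General: p = 11 + 16t, q = 2011 - 99t.
p ≥ 0 ⇒ t ≥ 0; q ≥ 0 ⇒ t ≤ 20. So t ∈ [0, 20]: 21 solutions.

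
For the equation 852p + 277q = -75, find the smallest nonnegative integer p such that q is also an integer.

36

gcd(852, 277) = 1.
1 divides -75, so solutions exist.
By Bézout, 852×(66) + 277×(-203) = 1.
Scale by -75/1 = -75: (p₀, q₀) = (-4950, 15225).
General solution: p = -4950 + 277t, q = 15225 - 852t for integer t.
p ≥ 0: smallest is -4950 mod 277 = 36 (at t = 18), with q = -111.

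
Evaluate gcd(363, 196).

1

gcd(363, 196):
  363 = 1*196 + 167
  196 = 1*167 + 29
  167 = 5*29 + 22
  29 = 1*22 + 7
  22 = 3*7 + 1
  7 = 7*1
so gcd(363, 196) = 1.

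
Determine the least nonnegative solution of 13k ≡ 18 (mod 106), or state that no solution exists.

34

gcd(106, 13):
  106 = 8·13 + 2
  13 = 6·2 + 1
  2 = 2·1
so gcd(106, 13) = 1.
1 divides 18, so solutions exist.
Back-substitute for Bézout coefficients:
  1 = 13 - 6·2
  ... = 13·(49) + 106·(-6)
So 13·(49) ≡ 1 (mod 106); multiply by 18: k ≡ 882 (mod 106).
Smallest nonnegative: k = 882 mod 106 = 34.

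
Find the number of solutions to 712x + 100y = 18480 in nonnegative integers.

1

gcd(712, 100):
  712 = 7·100 + 12
  100 = 8·12 + 4
  12 = 3·4
so gcd(712, 100) = 4.
Back-substitute for Bézout coefficients:
  4 = 100 - 8·12
  ... = 712·(-8) + 100·(57)
Scale by 4620: one solution is (-36960, 263340). Reduce x mod 25: (15, 78).
General: x = 15 + 25t, y = 78 - 178t.
x ≥ 0 ⇒ t ≥ 0; y ≥ 0 ⇒ t ≤ 0. So t ∈ [0, 0]: 1 solution.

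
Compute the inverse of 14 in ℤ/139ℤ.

10

gcd(139, 14) = 1.
By Bézout, 14×(10) + 139×(-1) = 1.
So 14×10 ≡ 1 (mod 139), and 10 mod 139 = 10.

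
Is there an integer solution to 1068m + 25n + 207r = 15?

yes

gcd(1068, 25) = 1  (1068 = 42*25 + 18, 25 = 1*18 + 7, 18 = 2*7 + 4, 7 = 1*4 + 3, 4 = 1*3 + 1, 3 = 3*1).
gcd(1, 207) = 1.
1 divides 15, so integer solutions exist.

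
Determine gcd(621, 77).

1

gcd(621, 77) = 1  (621 = 8×77 + 5, 77 = 15×5 + 2, 5 = 2×2 + 1, 2 = 2×1).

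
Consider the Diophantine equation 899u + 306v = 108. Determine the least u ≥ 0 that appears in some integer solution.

gcd(899, 306) = 1.
1 divides 108, so solutions exist.
By Bézout, 899·(-145) + 306·(426) = 1.
Scale by 108/1 = 108: (u₀, v₀) = (-15660, 46008).
General solution: u = -15660 + 306t, v = 46008 - 899t for integer t.
u ≥ 0: smallest is -15660 mod 306 = 252 (at t = 52), with v = -740.

252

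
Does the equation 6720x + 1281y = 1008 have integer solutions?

yes

gcd(6720, 1281) = 21  (6720 = 5*1281 + 315, 1281 = 4*315 + 21, 315 = 15*21).
21 divides 1008, so integer solutions exist.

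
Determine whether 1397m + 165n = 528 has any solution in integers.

gcd(1397, 165) = 11  (1397 = 8*165 + 77, 165 = 2*77 + 11, 77 = 7*11).
11 divides 528, so integer solutions exist.

yes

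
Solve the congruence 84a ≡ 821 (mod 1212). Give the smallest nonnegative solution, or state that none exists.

no solution

gcd(1212, 84) = 12.
12 does not divide 821, so the congruence has no solution.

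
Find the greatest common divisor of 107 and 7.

gcd(107, 7):
  107 = 15*7 + 2
  7 = 3*2 + 1
  2 = 2*1
so gcd(107, 7) = 1.

1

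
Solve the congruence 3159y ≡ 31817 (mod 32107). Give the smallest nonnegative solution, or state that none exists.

24474

gcd(32107, 3159):
  32107 = 10*3159 + 517
  3159 = 6*517 + 57
  517 = 9*57 + 4
  57 = 14*4 + 1
  4 = 4*1
so gcd(32107, 3159) = 1.
1 divides 31817, so solutions exist.
Back-substitute for Bézout coefficients:
  1 = 57 - 14*4
  ... = 3159*(7887) + 32107*(-776)
So 3159*(7887) ≡ 1 (mod 32107); multiply by 31817: y ≡ 250940679 (mod 32107).
Smallest nonnegative: y = 250940679 mod 32107 = 24474.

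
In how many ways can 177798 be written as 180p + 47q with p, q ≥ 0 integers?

21

gcd(180, 47):
  180 = 3×47 + 39
  47 = 1×39 + 8
  39 = 4×8 + 7
  8 = 1×7 + 1
  7 = 7×1
so gcd(180, 47) = 1.
Back-substitute for Bézout coefficients:
  1 = 8 - 1×7
  ... = 180×(-6) + 47×(23)
Scale by 177798: one solution is (-1066788, 4089354). Reduce p mod 47: (18, 3714).
General: p = 18 + 47t, q = 3714 - 180t.
p ≥ 0 ⇒ t ≥ 0; q ≥ 0 ⇒ t ≤ 20. So t ∈ [0, 20]: 21 solutions.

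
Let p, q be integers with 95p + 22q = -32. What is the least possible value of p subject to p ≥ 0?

8

gcd(95, 22) = 1.
1 divides -32, so solutions exist.
By Bézout, 95×(-3) + 22×(13) = 1.
Scale by -32/1 = -32: (p₀, q₀) = (96, -416).
General solution: p = 96 + 22t, q = -416 - 95t for integer t.
p ≥ 0: smallest is 96 mod 22 = 8 (at t = -4), with q = -36.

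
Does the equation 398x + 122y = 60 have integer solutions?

gcd(398, 122) = 2  (398 = 3*122 + 32, 122 = 3*32 + 26, 32 = 1*26 + 6, 26 = 4*6 + 2, 6 = 3*2).
2 divides 60, so integer solutions exist.

yes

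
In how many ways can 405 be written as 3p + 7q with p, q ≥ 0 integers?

gcd(7, 3) = 1.
By Bézout, 3×(-2) + 7×(1) = 1.
One solution: (2, 57).
General: p = 2 + 7t, q = 57 - 3t.
p ≥ 0 ⇒ t ≥ 0; q ≥ 0 ⇒ t ≤ 19. So t ∈ [0, 19]: 20 solutions.

20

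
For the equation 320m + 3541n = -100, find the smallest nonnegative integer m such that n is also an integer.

221

gcd(3541, 320):
  3541 = 11×320 + 21
  320 = 15×21 + 5
  21 = 4×5 + 1
  5 = 5×1
so gcd(3541, 320) = 1.
1 divides -100, so solutions exist.
Back-substitute for Bézout coefficients:
  1 = 21 - 4×5
  ... = 320×(-675) + 3541×(61)
Scale by -100/1 = -100: (m₀, n₀) = (67500, -6100).
General solution: m = 67500 + 3541t, n = -6100 - 320t for integer t.
m ≥ 0: smallest is 67500 mod 3541 = 221 (at t = -19), with n = -20.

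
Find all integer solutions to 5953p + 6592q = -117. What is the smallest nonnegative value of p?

2507

gcd(6592, 5953):
  6592 = 1×5953 + 639
  5953 = 9×639 + 202
  639 = 3×202 + 33
  202 = 6×33 + 4
  33 = 8×4 + 1
  4 = 4×1
so gcd(6592, 5953) = 1.
1 divides -117, so solutions exist.
Back-substitute for Bézout coefficients:
  1 = 33 - 8×4
  ... = 5953×(-1599) + 6592×(1444)
Scale by -117/1 = -117: (p₀, q₀) = (187083, -168948).
General solution: p = 187083 + 6592t, q = -168948 - 5953t for integer t.
p ≥ 0: smallest is 187083 mod 6592 = 2507 (at t = -28), with q = -2264.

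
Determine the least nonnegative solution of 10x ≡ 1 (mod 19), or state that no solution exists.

gcd(19, 10):
  19 = 1*10 + 9
  10 = 1*9 + 1
  9 = 9*1
so gcd(19, 10) = 1.
1 divides 1, so solutions exist.
Back-substitute for Bézout coefficients:
  1 = 10 - 1*9
  ... = 10*(2) + 19*(-1)
So 10*(2) ≡ 1 (mod 19); multiply by 1: x ≡ 2 (mod 19).
Smallest nonnegative: x = 2 mod 19 = 2.

2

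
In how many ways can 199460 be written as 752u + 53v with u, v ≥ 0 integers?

gcd(752, 53) = 1.
By Bézout, 752×(16) + 53×(-227) = 1.
One solution: (18, 3508).
General: u = 18 + 53t, v = 3508 - 752t.
u ≥ 0 ⇒ t ≥ 0; v ≥ 0 ⇒ t ≤ 4. So t ∈ [0, 4]: 5 solutions.

5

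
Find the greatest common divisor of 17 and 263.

1

gcd(263, 17):
  263 = 15*17 + 8
  17 = 2*8 + 1
  8 = 8*1
so gcd(263, 17) = 1.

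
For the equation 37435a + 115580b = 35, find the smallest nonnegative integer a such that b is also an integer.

gcd(115580, 37435):
  115580 = 3×37435 + 3275
  37435 = 11×3275 + 1410
  3275 = 2×1410 + 455
  1410 = 3×455 + 45
  455 = 10×45 + 5
  45 = 9×5
so gcd(115580, 37435) = 5.
5 divides 35, so solutions exist.
Back-substitute for Bézout coefficients:
  5 = 455 - 10×45
  ... = 37435×(-2541) + 115580×(823)
Scale by 35/5 = 7: (a₀, b₀) = (-17787, 5761).
General solution: a = -17787 + 23116t, b = 5761 - 7487t for integer t.
a ≥ 0: smallest is -17787 mod 23116 = 5329 (at t = 1), with b = -1726.

5329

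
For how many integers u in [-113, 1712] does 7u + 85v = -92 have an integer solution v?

22

gcd(85, 7) = 1.
By Bézout, 7·(-12) + 85·(1) = 1.
Particular solution: (84, -8).
General solution: u = 84 + 85t, v = -8 - 7t for integer t.
-113 ≤ 84 + 85t ≤ 1712 gives t ∈ [-2, 19], which is 22 values.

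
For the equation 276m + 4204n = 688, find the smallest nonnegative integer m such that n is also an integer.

gcd(4204, 276) = 4.
4 divides 688, so solutions exist.
By Bézout, 276*(-198) + 4204*(13) = 4.
Scale by 688/4 = 172: (m₀, n₀) = (-34056, 2236).
General solution: m = -34056 + 1051t, n = 2236 - 69t for integer t.
m ≥ 0: smallest is -34056 mod 1051 = 627 (at t = 33), with n = -41.

627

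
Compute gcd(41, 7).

1

gcd(41, 7):
  41 = 5·7 + 6
  7 = 1·6 + 1
  6 = 6·1
so gcd(41, 7) = 1.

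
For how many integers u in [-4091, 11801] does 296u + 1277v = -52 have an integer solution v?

13

gcd(1277, 296):
  1277 = 4·296 + 93
  296 = 3·93 + 17
  93 = 5·17 + 8
  17 = 2·8 + 1
  8 = 8·1
so gcd(1277, 296) = 1.
Back-substitute for Bézout coefficients:
  1 = 17 - 2·8
  ... = 296·(151) + 1277·(-35)
Scale by -52: particular solution (-7852, 1820); reduce u mod 1277: (1087, -252).
General solution: u = 1087 + 1277t, v = -252 - 296t for integer t.
-4091 ≤ 1087 + 1277t ≤ 11801 gives t ∈ [-4, 8], which is 13 values.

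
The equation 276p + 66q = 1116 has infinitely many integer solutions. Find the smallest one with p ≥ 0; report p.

5

gcd(276, 66):
  276 = 4×66 + 12
  66 = 5×12 + 6
  12 = 2×6
so gcd(276, 66) = 6.
6 divides 1116, so solutions exist.
Back-substitute for Bézout coefficients:
  6 = 66 - 5×12
  ... = 276×(-5) + 66×(21)
Scale by 1116/6 = 186: (p₀, q₀) = (-930, 3906).
General solution: p = -930 + 11t, q = 3906 - 46t for integer t.
p ≥ 0: smallest is -930 mod 11 = 5 (at t = 85), with q = -4.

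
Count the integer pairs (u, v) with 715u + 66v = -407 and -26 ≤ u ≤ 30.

9

gcd(715, 66) = 11.
By Bézout, 715·(-1) + 66·(11) = 11.
Particular solution: (1, -17).
General solution: u = 1 + 6t, v = -17 - 65t for integer t.
-26 ≤ 1 + 6t ≤ 30 gives t ∈ [-4, 4], which is 9 values.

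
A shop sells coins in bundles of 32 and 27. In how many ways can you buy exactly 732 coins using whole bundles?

1

Need nonnegative integers with 32j + 27k = 732.
gcd(32, 27) = 1, and 32·(11) + 27·(-13) = 1.
So (j₀, k₀) = (8052, -9516); general j = 8052 + 27t, k = -9516 - 32t.
j ≥ 0 ⇒ t ≥ -298; k ≥ 0 ⇒ t ≤ -298. That's 1 value of t.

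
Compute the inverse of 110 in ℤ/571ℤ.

462

gcd(571, 110) = 1  (571 = 5×110 + 21, 110 = 5×21 + 5, 21 = 4×5 + 1, 5 = 5×1).
Back-substituting, 110×(-109) + 571×(21) = 1.
So 110×-109 ≡ 1 (mod 571), and -109 mod 571 = 462.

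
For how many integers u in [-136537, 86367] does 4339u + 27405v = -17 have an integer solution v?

gcd(27405, 4339) = 1.
By Bézout, 4339·(1819) + 27405·(-288) = 1.
Particular solution: (23887, -3782).
General solution: u = 23887 + 27405t, v = -3782 - 4339t for integer t.
-136537 ≤ 23887 + 27405t ≤ 86367 gives t ∈ [-5, 2], which is 8 values.

8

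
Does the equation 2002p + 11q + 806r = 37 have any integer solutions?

gcd(2002, 11) = 11  (2002 = 182*11).
gcd(11, 806) = 1.
1 divides 37, so integer solutions exist.

yes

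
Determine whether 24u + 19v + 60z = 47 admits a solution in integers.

gcd(24, 19) = 1  (24 = 1×19 + 5, 19 = 3×5 + 4, 5 = 1×4 + 1, 4 = 4×1).
gcd(1, 60) = 1.
1 divides 47, so integer solutions exist.

yes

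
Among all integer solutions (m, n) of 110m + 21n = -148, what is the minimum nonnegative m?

gcd(110, 21) = 1.
1 divides -148, so solutions exist.
By Bézout, 110*(-4) + 21*(21) = 1.
Scale by -148/1 = -148: (m₀, n₀) = (592, -3108).
General solution: m = 592 + 21t, n = -3108 - 110t for integer t.
m ≥ 0: smallest is 592 mod 21 = 4 (at t = -28), with n = -28.

4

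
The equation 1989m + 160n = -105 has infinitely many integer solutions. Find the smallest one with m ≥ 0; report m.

75

gcd(1989, 160) = 1  (1989 = 12·160 + 69, 160 = 2·69 + 22, 69 = 3·22 + 3, 22 = 7·3 + 1, 3 = 3·1).
1 divides -105, so solutions exist.
Back-substituting, 1989·(-51) + 160·(634) = 1.
Scale by -105/1 = -105: (m₀, n₀) = (5355, -66570).
General solution: m = 5355 + 160t, n = -66570 - 1989t for integer t.
m ≥ 0: smallest is 5355 mod 160 = 75 (at t = -33), with n = -933.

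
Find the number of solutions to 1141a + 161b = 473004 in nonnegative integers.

gcd(1141, 161):
  1141 = 7*161 + 14
  161 = 11*14 + 7
  14 = 2*7
so gcd(1141, 161) = 7.
Back-substitute for Bézout coefficients:
  7 = 161 - 11*14
  ... = 1141*(-11) + 161*(78)
Scale by 67572: one solution is (-743292, 5270616). Reduce a mod 23: (22, 2782).
General: a = 22 + 23t, b = 2782 - 163t.
a ≥ 0 ⇒ t ≥ 0; b ≥ 0 ⇒ t ≤ 17. So t ∈ [0, 17]: 18 solutions.

18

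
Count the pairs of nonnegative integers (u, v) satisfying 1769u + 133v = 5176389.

22

gcd(1769, 133) = 1.
By Bézout, 1769*(10) + 133*(-133) = 1.
One solution: (24, 38601).
General: u = 24 + 133t, v = 38601 - 1769t.
u ≥ 0 ⇒ t ≥ 0; v ≥ 0 ⇒ t ≤ 21. So t ∈ [0, 21]: 22 solutions.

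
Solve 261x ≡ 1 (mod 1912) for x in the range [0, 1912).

1597

gcd(1912, 261) = 1  (1912 = 7·261 + 85, 261 = 3·85 + 6, 85 = 14·6 + 1, 6 = 6·1).
Back-substituting, 261·(-315) + 1912·(43) = 1.
So 261·-315 ≡ 1 (mod 1912), and -315 mod 1912 = 1597.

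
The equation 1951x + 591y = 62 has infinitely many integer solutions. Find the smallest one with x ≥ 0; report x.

gcd(1951, 591):
  1951 = 3×591 + 178
  591 = 3×178 + 57
  178 = 3×57 + 7
  57 = 8×7 + 1
  7 = 7×1
so gcd(1951, 591) = 1.
1 divides 62, so solutions exist.
Back-substitute for Bézout coefficients:
  1 = 57 - 8×7
  ... = 1951×(-83) + 591×(274)
Scale by 62/1 = 62: (x₀, y₀) = (-5146, 16988).
General solution: x = -5146 + 591t, y = 16988 - 1951t for integer t.
x ≥ 0: smallest is -5146 mod 591 = 173 (at t = 9), with y = -571.

173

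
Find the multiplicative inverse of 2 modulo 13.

7

gcd(13, 2):
  13 = 6*2 + 1
  2 = 2*1
so gcd(13, 2) = 1.
Back-substitute for Bézout coefficients:
  1 = 13 - 6*2
  ... = 2*(-6) + 13*(1)
So 2*-6 ≡ 1 (mod 13), and -6 mod 13 = 7.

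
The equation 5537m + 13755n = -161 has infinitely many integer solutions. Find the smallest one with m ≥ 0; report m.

gcd(13755, 5537):
  13755 = 2*5537 + 2681
  5537 = 2*2681 + 175
  2681 = 15*175 + 56
  175 = 3*56 + 7
  56 = 8*7
so gcd(13755, 5537) = 7.
7 divides -161, so solutions exist.
Back-substitute for Bézout coefficients:
  7 = 175 - 3*56
  ... = 5537*(236) + 13755*(-95)
Scale by -161/7 = -23: (m₀, n₀) = (-5428, 2185).
General solution: m = -5428 + 1965t, n = 2185 - 791t for integer t.
m ≥ 0: smallest is -5428 mod 1965 = 467 (at t = 3), with n = -188.

467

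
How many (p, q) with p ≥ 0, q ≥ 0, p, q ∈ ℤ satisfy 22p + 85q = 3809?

2

gcd(85, 22) = 1  (85 = 3·22 + 19, 22 = 1·19 + 3, 19 = 6·3 + 1, 3 = 3·1).
Back-substituting, 22·(-27) + 85·(7) = 1.
Scale by 3809: one solution is (-102843, 26663). Reduce p mod 85: (7, 43).
General: p = 7 + 85t, q = 43 - 22t.
p ≥ 0 ⇒ t ≥ 0; q ≥ 0 ⇒ t ≤ 1. So t ∈ [0, 1]: 2 solutions.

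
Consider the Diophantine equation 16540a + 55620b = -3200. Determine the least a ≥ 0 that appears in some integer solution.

2041

gcd(55620, 16540) = 20.
20 divides -3200, so solutions exist.
By Bézout, 16540×(-343) + 55620×(102) = 20.
Scale by -3200/20 = -160: (a₀, b₀) = (54880, -16320).
General solution: a = 54880 + 2781t, b = -16320 - 827t for integer t.
a ≥ 0: smallest is 54880 mod 2781 = 2041 (at t = -19), with b = -607.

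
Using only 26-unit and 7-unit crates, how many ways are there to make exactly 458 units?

3

Need nonnegative integers with 26j + 7k = 458.
gcd(26, 7) = 1, and 26·(3) + 7·(-11) = 1.
So (j₀, k₀) = (1374, -5038); general j = 1374 + 7t, k = -5038 - 26t.
j ≥ 0 ⇒ t ≥ -196; k ≥ 0 ⇒ t ≤ -194. That's 3 values of t.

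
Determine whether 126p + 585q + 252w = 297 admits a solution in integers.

yes

gcd(585, 126) = 9  (585 = 4*126 + 81, 126 = 1*81 + 45, 81 = 1*45 + 36, 45 = 1*36 + 9, 36 = 4*9).
gcd(9, 252) = 9.
9 divides 297, so integer solutions exist.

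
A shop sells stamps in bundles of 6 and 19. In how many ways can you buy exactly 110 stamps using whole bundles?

Need nonnegative integers with 6j + 19k = 110.
gcd(6, 19) = 1, and 6·(-3) + 19·(1) = 1.
So (j₀, k₀) = (-330, 110); general j = -330 + 19t, k = 110 - 6t.
j ≥ 0 ⇒ t ≥ 18; k ≥ 0 ⇒ t ≤ 18. That's 1 value of t.

1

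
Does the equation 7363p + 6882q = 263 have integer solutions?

no

gcd(7363, 6882) = 37  (7363 = 1*6882 + 481, 6882 = 14*481 + 148, 481 = 3*148 + 37, 148 = 4*37).
37 does not divide 263 (remainder 4), so no integer solutions.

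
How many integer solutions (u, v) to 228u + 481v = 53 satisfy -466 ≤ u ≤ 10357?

gcd(481, 228) = 1.
By Bézout, 228×(-154) + 481×(73) = 1.
Particular solution: (15, -7).
General solution: u = 15 + 481t, v = -7 - 228t for integer t.
-466 ≤ 15 + 481t ≤ 10357 gives t ∈ [-1, 21], which is 23 values.

23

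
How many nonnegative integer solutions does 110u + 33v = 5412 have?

gcd(110, 33) = 11.
By Bézout, 110·(1) + 33·(-3) = 11.
One solution: (0, 164).
General: u = 0 + 3t, v = 164 - 10t.
u ≥ 0 ⇒ t ≥ 0; v ≥ 0 ⇒ t ≤ 16. So t ∈ [0, 16]: 17 solutions.

17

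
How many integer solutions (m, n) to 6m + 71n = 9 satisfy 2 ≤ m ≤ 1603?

23

gcd(71, 6):
  71 = 11*6 + 5
  6 = 1*5 + 1
  5 = 5*1
so gcd(71, 6) = 1.
Back-substitute for Bézout coefficients:
  1 = 6 - 1*5
  ... = 6*(12) + 71*(-1)
Scale by 9: particular solution (108, -9); reduce m mod 71: (37, -3).
General solution: m = 37 + 71t, n = -3 - 6t for integer t.
2 ≤ 37 + 71t ≤ 1603 gives t ∈ [0, 22], which is 23 values.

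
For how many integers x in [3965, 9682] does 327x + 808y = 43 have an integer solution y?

7

gcd(808, 327) = 1.
By Bézout, 327*(383) + 808*(-155) = 1.
Particular solution: (309, -125).
General solution: x = 309 + 808t, y = -125 - 327t for integer t.
3965 ≤ 309 + 808t ≤ 9682 gives t ∈ [5, 11], which is 7 values.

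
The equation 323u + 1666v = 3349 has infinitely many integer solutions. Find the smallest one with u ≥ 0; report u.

gcd(1666, 323) = 17  (1666 = 5×323 + 51, 323 = 6×51 + 17, 51 = 3×17).
17 divides 3349, so solutions exist.
Back-substituting, 323×(31) + 1666×(-6) = 17.
Scale by 3349/17 = 197: (u₀, v₀) = (6107, -1182).
General solution: u = 6107 + 98t, v = -1182 - 19t for integer t.
u ≥ 0: smallest is 6107 mod 98 = 31 (at t = -62), with v = -4.

31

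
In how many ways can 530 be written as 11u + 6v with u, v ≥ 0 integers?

8

gcd(11, 6) = 1  (11 = 1*6 + 5, 6 = 1*5 + 1, 5 = 5*1).
Back-substituting, 11*(-1) + 6*(2) = 1.
Scale by 530: one solution is (-530, 1060). Reduce u mod 6: (4, 81).
General: u = 4 + 6t, v = 81 - 11t.
u ≥ 0 ⇒ t ≥ 0; v ≥ 0 ⇒ t ≤ 7. So t ∈ [0, 7]: 8 solutions.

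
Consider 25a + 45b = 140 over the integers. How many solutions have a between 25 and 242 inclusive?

gcd(45, 25) = 5  (45 = 1·25 + 20, 25 = 1·20 + 5, 20 = 4·5).
Back-substituting, 25·(2) + 45·(-1) = 5.
Scale by 28: particular solution (56, -28); reduce a mod 9: (2, 2).
General solution: a = 2 + 9t, b = 2 - 5t for integer t.
25 ≤ 2 + 9t ≤ 242 gives t ∈ [3, 26], which is 24 values.

24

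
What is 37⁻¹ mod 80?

gcd(80, 37) = 1  (80 = 2×37 + 6, 37 = 6×6 + 1, 6 = 6×1).
Back-substituting, 37×(13) + 80×(-6) = 1.
So 37×13 ≡ 1 (mod 80), and 13 mod 80 = 13.

13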